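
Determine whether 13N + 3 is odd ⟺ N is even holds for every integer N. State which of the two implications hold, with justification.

[⇒] Suppose 13N + 3 is odd. Since 13 is odd, 13N and N have the same parity, so 13N + 3 ≡ N + 3 (mod 2). As 3 is odd, 13N + 3 is odd exactly when N is even. Thus N is even.

[⇐] Conversely, suppose N is even; write N = 2j. Then 13N + 3 = 13·(2j) + 3 = 2·13j + 3, which is odd.

The biconditional holds.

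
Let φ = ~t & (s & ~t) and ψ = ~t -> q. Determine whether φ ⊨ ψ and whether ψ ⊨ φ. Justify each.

Neither direction holds.

(→) This fails. Under s = T, q = F, t = F, the left side is true but the right side is false.

(←) This fails. Under s = F, q = T, t = F, the left side is false but the right side is true.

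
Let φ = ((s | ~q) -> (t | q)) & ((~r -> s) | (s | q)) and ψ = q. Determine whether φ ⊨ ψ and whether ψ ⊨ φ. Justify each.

(→) This fails. Under s = T, q = F, r = F, t = T, the left side is true but the right side is false.

(←) Assume the antecedent. If q is true, the consequent reduces to true regardless of the other variables. If q is false, the antecedent cannot hold. Either way the consequent holds.

Only the converse holds.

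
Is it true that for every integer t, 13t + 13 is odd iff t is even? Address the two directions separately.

The biconditional holds.

(→) Suppose 13t + 13 is odd. Since 13 is odd, 13t and t have the same parity, so 13t + 13 ≡ t + 13 (mod 2). As 13 is odd, 13t + 13 is odd exactly when t is even. Thus t is even.

(←) Conversely, suppose t is even; write t = 2j. Then 13t + 13 = 13·(2j) + 13 = 2·13j + 13, which is odd.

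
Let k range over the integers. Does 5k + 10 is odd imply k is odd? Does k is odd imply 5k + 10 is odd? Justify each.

Forward direction. Suppose 5k + 10 is odd. Since 5 is odd, 5k and k have the same parity, so 5k + 10 ≡ k + 10 (mod 2). As 10 is even, 5k + 10 is odd exactly when k is odd. Thus k is odd.

Converse. Suppose k is odd; write k = 2j + 1. Then 5k + 10 = 5·(2j + 1) + 10 = 2·5j + 15, which is odd.

The biconditional holds.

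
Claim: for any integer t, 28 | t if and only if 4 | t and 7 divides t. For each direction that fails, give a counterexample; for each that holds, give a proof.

Forward direction. If 28 ∣ t, write t = 28q. Since 28 = 7·4, t = 4·(7q), so 4 ∣ t; and since 28 = 4·7, t = 7·(4q), so 7 ∣ t.

Converse. Suppose 4 ∣ t and 7 ∣ t. Any common multiple of 4 and 7 is a multiple of their lcm; here gcd(4, 7) = 1, so lcm(4, 7) = 4·7 = 28, so 28 ∣ t.

Both implications hold.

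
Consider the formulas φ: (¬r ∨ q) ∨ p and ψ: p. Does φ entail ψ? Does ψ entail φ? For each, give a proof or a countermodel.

Only the converse holds.

(⟹) This fails. Under r = F, q = F, p = F, the left side is true but the right side is false.

(⟸) Assume the antecedent. If r is true, the antecedent forces (r = T, q = F, p = T) or (r = T, q = T, p = T), and (¬r ∨ q) ∨ p holds there. If r is false, (¬r ∨ q) ∨ p reduces to true regardless of the other variables. Either way (¬r ∨ q) ∨ p holds.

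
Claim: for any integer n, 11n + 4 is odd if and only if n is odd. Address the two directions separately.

[⇒] Suppose 11n + 4 is odd. Since 11 is odd, 11n and n have the same parity, so 11n + 4 ≡ n + 4 (mod 2). As 4 is even, 11n + 4 is odd exactly when n is odd. Thus n is odd.

[⇐] Conversely, suppose n is odd; write n = 2j + 1. Then 11n + 4 = 11·(2j + 1) + 4 = 2·11j + 15, which is odd.

Both directions hold; the statement is true.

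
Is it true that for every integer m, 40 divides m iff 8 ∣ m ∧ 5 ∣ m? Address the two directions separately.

Both directions hold; the statement is true.

(⟹) If 40 ∣ m, write m = 40q. Since 40 = 5·8, m = 8·(5q), so 8 ∣ m; and since 40 = 8·5, m = 5·(8q), so 5 ∣ m.

(⟸) Suppose 8 ∣ m and 5 ∣ m. Any common multiple of 8 and 5 is a multiple of their lcm; here gcd(8, 5) = 1, so lcm(8, 5) = 8·5 = 40, so 40 ∣ m.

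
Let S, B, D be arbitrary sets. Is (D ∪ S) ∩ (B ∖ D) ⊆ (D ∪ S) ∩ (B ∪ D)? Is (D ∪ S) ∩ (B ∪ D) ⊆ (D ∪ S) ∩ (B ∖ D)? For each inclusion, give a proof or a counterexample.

(⟸) This inclusion fails. Take S = ∅, B = ∅, D = {1}; then 1 ∈ (D ∪ S) ∩ (B ∪ D) but 1 ∉ (D ∪ S) ∩ (B ∖ D).

(⟹) Let x ∈ (D ∪ S) ∩ (B ∖ D). Then x ∈ S ∩ B and x ∉ D, from which x ∈ (D ∪ S) ∩ (B ∪ D).

The sets are not equal: only the forward inclusion holds.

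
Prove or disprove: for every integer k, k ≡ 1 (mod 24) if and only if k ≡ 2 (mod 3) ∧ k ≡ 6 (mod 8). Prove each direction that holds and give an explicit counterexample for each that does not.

(→) This fails: k = 1 gives 1 ≡ 1 (mod 24) but 1 ≡ 1 (mod 3), so the conjunction on the right does not hold.

(←) This fails: k = 14 satisfies both congruences on the right (14 ≡ 2 mod 3 and 14 ≡ 6 mod 8) yet 14 ≡ 14 (mod 24), not 1.

Both directions fail.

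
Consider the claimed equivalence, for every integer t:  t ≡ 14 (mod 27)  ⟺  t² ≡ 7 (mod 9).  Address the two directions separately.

Not equivalent: only (⇒) holds.

[⇒] Suppose t ≡ 14 (mod 27). Then t² ≡ 14² = 196 (mod 27), and since 9 ∣ 27, also t² ≡ 7 (mod 9).

[⇐] This fails: take t = 4. Then 4² = 16 ≡ 7 (mod 9), yet 4 ≡ 4 (mod 27), not 14.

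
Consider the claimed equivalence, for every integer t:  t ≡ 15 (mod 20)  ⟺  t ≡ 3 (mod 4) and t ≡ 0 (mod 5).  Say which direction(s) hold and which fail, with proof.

[⇒] Suppose t ≡ 15 (mod 20); write t = 20j + 15. Since 4 ∣ 20, reducing mod 4 gives t ≡ 15 ≡ 3 (mod 4); since 5 ∣ 20, reducing mod 5 gives t ≡ 15 ≡ 0 (mod 5).

[⇐] Conversely, if t ≡ 3 (mod 4) and t ≡ 0 (mod 5), then by the Chinese remainder theorem t ≡ 15 (mod 20). This is exactly t ≡ 15 (mod 20).

Equivalent; both directions hold.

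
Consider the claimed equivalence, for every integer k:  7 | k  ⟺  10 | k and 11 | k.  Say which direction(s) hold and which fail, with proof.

Neither implication holds.

(→) This fails: take k = 7. Certainly 7 ∣ 7, but 10 ∤ 7.

(←) This fails: take k = 110. Both 10 ∣ 110 and 11 ∣ 110, yet 110 is not a multiple of 7 (since 110 = 15·7 + 5), so 7 ∤ 110.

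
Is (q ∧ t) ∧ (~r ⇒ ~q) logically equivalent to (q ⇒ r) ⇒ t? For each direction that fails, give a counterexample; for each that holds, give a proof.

Only the forward implication holds.

[⇒] Assume the antecedent. If r is true, the antecedent forces (r = T, q = T, t = T), and (q ⇒ r) ⇒ t holds there. If r is false, the antecedent cannot hold. Either way (q ⇒ r) ⇒ t holds.

[⇐] This fails. Under r = F, q = T, t = F, the left side is false but the right side is true.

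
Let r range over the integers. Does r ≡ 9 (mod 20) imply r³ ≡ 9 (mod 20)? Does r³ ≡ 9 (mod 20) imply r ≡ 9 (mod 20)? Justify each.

The biconditional holds.

(←) Suppose r³ ≡ 9 (mod 20). The only residue r in {0, …, 19} with r³ ≡ 9 (mod 20) is r = 9, so r ≡ 9 (mod 20).

(→) Suppose r ≡ 9 (mod 20). Write r = 20j + 9. Then (20j + 9)³ = 8000j³ + 10800j² + 4860j + 729 = 20(400j³ + 540j² + 243j + 36) + 9, so r³ ≡ 9 (mod 20).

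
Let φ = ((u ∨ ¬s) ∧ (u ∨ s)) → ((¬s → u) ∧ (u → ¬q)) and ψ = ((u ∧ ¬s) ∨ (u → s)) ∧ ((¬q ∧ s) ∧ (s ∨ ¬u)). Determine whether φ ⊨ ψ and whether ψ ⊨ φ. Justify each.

Only the converse holds.

(⇒) This fails. Under s = F, q = F, u = F, the left side is true but the right side is false.

(⇐) Assume the antecedent. If s is true, the antecedent forces (s = T, q = F, u = F) or (s = T, q = F, u = T), and the consequent holds there. If s is false, the antecedent cannot hold. Either way the consequent holds.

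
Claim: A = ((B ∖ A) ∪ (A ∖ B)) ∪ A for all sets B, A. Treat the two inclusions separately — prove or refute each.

The sets are not equal: only the forward inclusion holds.

Forward inclusion. Let x ∈ A. Then either x ∈ A and x ∉ B; or x ∈ B ∩ A. In each case x ∈ ((B ∖ A) ∪ (A ∖ B)) ∪ A, so A ⊆ ((B ∖ A) ∪ (A ∖ B)) ∪ A.

Reverse inclusion. This inclusion fails. Take B = {1}, A = ∅; then 1 ∈ ((B ∖ A) ∪ (A ∖ B)) ∪ A but 1 ∉ A.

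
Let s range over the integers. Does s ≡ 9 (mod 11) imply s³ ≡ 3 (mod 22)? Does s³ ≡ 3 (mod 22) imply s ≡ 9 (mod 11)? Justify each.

(⇐) The residues r modulo 22 with r³ ≡ 3 (mod 22) are exactly {9}, and each is ≡ 9 (mod 11).

(⇒) This fails: take s = 20. Then 20 ≡ 9 (mod 11), but 20³ = 8000 ≡ 14 (mod 22), not 3.

Not equivalent: only (⇐) holds.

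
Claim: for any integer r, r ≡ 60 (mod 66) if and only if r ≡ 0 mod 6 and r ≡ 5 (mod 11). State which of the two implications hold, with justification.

Both directions hold.

(→) Suppose r ≡ 60 (mod 66); write r = 66j + 60. Since 6 ∣ 66, reducing mod 6 gives r ≡ 60 ≡ 0 (mod 6); since 11 ∣ 66, reducing mod 11 gives r ≡ 60 ≡ 5 (mod 11).

(←) Conversely, if r ≡ 0 (mod 6) and r ≡ 5 (mod 11), then by the Chinese remainder theorem r ≡ 60 (mod 66). This is exactly r ≡ 60 (mod 66).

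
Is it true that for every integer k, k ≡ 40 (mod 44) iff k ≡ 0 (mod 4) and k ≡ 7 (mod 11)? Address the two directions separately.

(→) Suppose k ≡ 40 (mod 44); write k = 44j + 40. Since 4 ∣ 44, reducing mod 4 gives k ≡ 40 ≡ 0 (mod 4); since 11 ∣ 44, reducing mod 11 gives k ≡ 40 ≡ 7 (mod 11).

(←) Conversely, if k ≡ 0 (mod 4) and k ≡ 7 (mod 11), then by the Chinese remainder theorem k ≡ 40 (mod 44). This is exactly k ≡ 40 (mod 44).

Both directions hold.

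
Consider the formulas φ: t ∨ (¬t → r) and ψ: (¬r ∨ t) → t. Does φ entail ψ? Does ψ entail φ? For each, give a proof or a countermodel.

[⇒] Assume the antecedent. If r is true, (¬r ∨ t) → t reduces to true regardless of the other variables. If r is false, the antecedent forces (r = F, t = T), and (¬r ∨ t) → t holds there. Either way (¬r ∨ t) → t holds.

[⇐] Assume the antecedent. If r is true, t ∨ (¬t → r) reduces to true regardless of the other variables. If r is false, the antecedent forces (r = F, t = T), and t ∨ (¬t → r) holds there. Either way t ∨ (¬t → r) holds.

Both implications hold.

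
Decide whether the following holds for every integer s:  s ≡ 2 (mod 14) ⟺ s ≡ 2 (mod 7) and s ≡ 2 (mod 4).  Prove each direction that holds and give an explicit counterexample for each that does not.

(⇒) This fails: s = 16 gives 16 ≡ 2 (mod 14) but 16 ≡ 0 (mod 4), so the conjunction on the right does not hold.

(⇐) Conversely, if s ≡ 2 (mod 7) and s ≡ 2 (mod 4), then by the Chinese remainder theorem s ≡ 2 (mod 28). Since 2 ≡ 2 (mod 14) and 14 ∣ 28, we get s ≡ 2 (mod 14).

Only the reverse direction holds.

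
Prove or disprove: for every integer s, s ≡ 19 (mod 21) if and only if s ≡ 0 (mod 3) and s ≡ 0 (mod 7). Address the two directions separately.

Both directions fail.

(→) This fails: s = 19 gives 19 ≡ 19 (mod 21) but 19 ≡ 1 (mod 3), so the conjunction on the right does not hold.

(←) This fails: s = 0 satisfies both congruences on the right (0 ≡ 0 mod 3 and 0 ≡ 0 mod 7) yet 0 ≡ 0 (mod 21), not 19.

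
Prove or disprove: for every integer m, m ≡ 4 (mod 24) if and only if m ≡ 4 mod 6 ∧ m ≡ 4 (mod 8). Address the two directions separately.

Equivalent; both directions hold.

[⇒] Suppose m ≡ 4 (mod 24); write m = 24j + 4. Since 6 ∣ 24, reducing mod 6 gives m ≡ 4 (mod 6); since 8 ∣ 24, reducing mod 8 gives m ≡ 4 (mod 8).

[⇐] Conversely, if m ≡ 4 (mod 6) and m ≡ 4 (mod 8), then by the Chinese remainder theorem m ≡ 4 (mod 24). This is exactly m ≡ 4 (mod 24).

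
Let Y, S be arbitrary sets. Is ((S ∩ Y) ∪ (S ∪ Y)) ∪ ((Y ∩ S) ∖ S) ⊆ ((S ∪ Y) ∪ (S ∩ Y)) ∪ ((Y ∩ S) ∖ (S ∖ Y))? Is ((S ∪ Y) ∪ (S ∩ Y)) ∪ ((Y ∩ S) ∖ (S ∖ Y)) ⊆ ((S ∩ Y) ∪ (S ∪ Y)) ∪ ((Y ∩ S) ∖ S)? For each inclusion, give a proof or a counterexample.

(⊇) Let x ∈ ((S ∪ Y) ∪ (S ∩ Y)) ∪ ((Y ∩ S) ∖ (S ∖ Y)). Then either x ∈ Y and x ∉ S; or x ∈ S and x ∉ Y; or x ∈ Y ∩ S. In each case x ∈ ((S ∩ Y) ∪ (S ∪ Y)) ∪ ((Y ∩ S) ∖ S), so ((S ∪ Y) ∪ (S ∩ Y)) ∪ ((Y ∩ S) ∖ (S ∖ Y)) ⊆ ((S ∩ Y) ∪ (S ∪ Y)) ∪ ((Y ∩ S) ∖ S).

(⊆) Let x ∈ ((S ∩ Y) ∪ (S ∪ Y)) ∪ ((Y ∩ S) ∖ S). Then either x ∈ Y and x ∉ S; or x ∈ S and x ∉ Y; or x ∈ Y ∩ S. In each case x ∈ ((S ∪ Y) ∪ (S ∩ Y)) ∪ ((Y ∩ S) ∖ (S ∖ Y)), so ((S ∩ Y) ∪ (S ∪ Y)) ∪ ((Y ∩ S) ∖ S) ⊆ ((S ∪ Y) ∪ (S ∩ Y)) ∪ ((Y ∩ S) ∖ (S ∖ Y)).

Both inclusions hold.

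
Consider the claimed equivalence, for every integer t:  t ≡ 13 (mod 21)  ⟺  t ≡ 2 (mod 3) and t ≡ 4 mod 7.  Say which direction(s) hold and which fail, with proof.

Neither implication holds.

Forward direction. This fails: t = 13 gives 13 ≡ 13 (mod 21) but 13 ≡ 1 (mod 3), so the conjunction on the right does not hold.

Converse. This fails: t = 11 satisfies both congruences on the right (11 ≡ 2 mod 3 and 11 ≡ 4 mod 7) yet 11 ≡ 11 (mod 21), not 13.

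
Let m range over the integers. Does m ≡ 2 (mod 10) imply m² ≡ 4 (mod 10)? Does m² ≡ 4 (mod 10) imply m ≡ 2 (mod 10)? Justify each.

Only the forward implication holds.

(⟹) Suppose m ≡ 2 (mod 10). Write m = 10j + 2. Then (10j + 2)² = 100j² + 40j + 4 = 10(10j² + 4j) + 4, so m² ≡ 4 (mod 10).

(⟸) This fails: take m = 8. Then 8² = 64 ≡ 4 (mod 10), yet 8 ≡ 8 (mod 10), not 2.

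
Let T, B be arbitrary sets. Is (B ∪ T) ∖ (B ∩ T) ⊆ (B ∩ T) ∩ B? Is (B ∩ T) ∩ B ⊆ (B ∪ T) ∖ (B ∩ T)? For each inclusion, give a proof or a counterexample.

(⊆) fails and (⊇) fails.

(⟹) This inclusion fails. Take T = {1}, B = ∅; then 1 ∈ (B ∪ T) ∖ (B ∩ T) but 1 ∉ (B ∩ T) ∩ B.

(⟸) This inclusion fails. Take T = {1}, B = {1}; then 1 ∈ (B ∩ T) ∩ B but 1 ∉ (B ∪ T) ∖ (B ∩ T).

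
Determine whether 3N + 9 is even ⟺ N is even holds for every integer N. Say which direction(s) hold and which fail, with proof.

Forward direction. This fails: N = 1 gives 3N + 9 = 12, which is even, but 1 is odd, not even.

Converse. This also fails: N = 6 is even, but 3N + 9 = 27 is odd, not even.

Neither implication holds.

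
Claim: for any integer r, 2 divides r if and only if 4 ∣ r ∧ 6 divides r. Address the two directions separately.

Not equivalent: only (⇐) holds.

(←) Suppose 4 ∣ r and 6 ∣ r. Any common multiple of 4 and 6 is a multiple of their lcm; here lcm(4, 6) = 4·6/gcd(4, 6) = 24/2 = 12, so 12 ∣ r. Since 2 ∣ 12, it follows that 2 ∣ r.

(→) This fails: take r = 2. Certainly 2 ∣ 2, but 4 ∤ 2.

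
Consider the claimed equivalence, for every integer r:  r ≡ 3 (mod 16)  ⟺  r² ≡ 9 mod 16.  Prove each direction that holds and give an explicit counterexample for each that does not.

Forward direction. Suppose r ≡ 3 (mod 16). Write r = 16j + 3. Then (16j + 3)² = 256j² + 96j + 9 = 16(16j² + 6j) + 9, so r² ≡ 9 (mod 16).

Converse. This fails: take r = 5. Then 5² = 25 ≡ 9 (mod 16), yet 5 ≡ 5 (mod 16), not 3.

Only the forward implication holds.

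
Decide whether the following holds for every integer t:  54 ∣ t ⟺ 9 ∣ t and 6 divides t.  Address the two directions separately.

(⟹) If 54 ∣ t, write t = 54q. Since 54 = 6·9, t = 9·(6q), so 9 ∣ t; and since 54 = 9·6, t = 6·(9q), so 6 ∣ t.

(⟸) This fails: take t = 18. Both 9 ∣ 18 and 6 ∣ 18, yet 18 is not a multiple of 54 (since 18 = 0·54 + 18), so 54 ∤ 18.

Not equivalent: only (⇒) holds.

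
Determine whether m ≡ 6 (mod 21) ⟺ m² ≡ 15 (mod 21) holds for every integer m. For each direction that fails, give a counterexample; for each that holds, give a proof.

[⇒] Suppose m ≡ 6 (mod 21). Write m = 21j + 6. Then (21j + 6)² = 441j² + 252j + 36 = 21(21j² + 12j + 1) + 15, so m² ≡ 15 (mod 21).

[⇐] This fails: take m = 15. Then 15² = 225 ≡ 15 (mod 21), yet 15 ≡ 15 (mod 21), not 6.

The forward direction holds; the converse fails.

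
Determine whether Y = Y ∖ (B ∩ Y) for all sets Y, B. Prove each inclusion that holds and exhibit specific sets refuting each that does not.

(⊆) fails; (⊇) holds.

Forward inclusion. This inclusion fails. Take Y = {1}, B = {1}; then 1 ∈ Y but 1 ∉ Y ∖ (B ∩ Y).

Reverse inclusion. Let x ∈ Y ∖ (B ∩ Y). Then x ∈ Y and x ∉ B, from which x ∈ Y.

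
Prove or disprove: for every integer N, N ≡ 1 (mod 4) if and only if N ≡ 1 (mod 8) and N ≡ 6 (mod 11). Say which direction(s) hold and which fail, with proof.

(←) If N ≡ 1 (mod 8) and N ≡ 6 (mod 11), then by the Chinese remainder theorem N ≡ 17 (mod 88). Since 17 ≡ 1 (mod 4) and 4 ∣ 88, we get N ≡ 1 (mod 4).

(→) This fails: N = 1 gives 1 ≡ 1 (mod 4) but 1 ≡ 1 (mod 11), so the conjunction on the right does not hold.

(⇒) fails; (⇐) holds.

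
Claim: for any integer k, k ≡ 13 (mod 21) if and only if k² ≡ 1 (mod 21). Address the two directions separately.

(⇒) holds; (⇐) fails.

Forward direction. Suppose k ≡ 13 (mod 21). Write k = 21j + 13. Then (21j + 13)² = 441j² + 546j + 169 = 21(21j² + 26j + 8) + 1, so k² ≡ 1 (mod 21).

Converse. This fails: take k = 1. Then 1² = 1 ≡ 1 (mod 21), yet 1 ≡ 1 (mod 21), not 13.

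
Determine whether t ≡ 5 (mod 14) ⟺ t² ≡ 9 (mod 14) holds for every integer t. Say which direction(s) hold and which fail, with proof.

Neither implication holds.

Forward direction. This fails: take t = 5. Then 5 ≡ 5 (mod 14), but 5² = 25 ≡ 11 (mod 14), not 9.

Converse. This fails: take t = 3. Then 3² = 9 ≡ 9 (mod 14), yet 3 ≡ 3 (mod 14), not 5.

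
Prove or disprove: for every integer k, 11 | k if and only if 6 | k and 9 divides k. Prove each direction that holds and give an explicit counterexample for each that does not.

(→) This fails: take k = 11. Certainly 11 ∣ 11, but 6 ∤ 11.

(←) This fails: take k = 18. Both 6 ∣ 18 and 9 ∣ 18, yet 18 is not a multiple of 11 (since 18 = 1·11 + 7), so 11 ∤ 18.

Neither implication holds.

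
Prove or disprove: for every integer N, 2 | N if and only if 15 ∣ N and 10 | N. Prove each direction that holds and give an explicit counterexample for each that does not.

The forward direction fails; the converse holds.

(⇒) This fails: take N = 2. Certainly 2 ∣ 2, but 15 ∤ 2.

(⇐) Suppose 15 ∣ N and 10 ∣ N. Any common multiple of 15 and 10 is a multiple of their lcm; here lcm(15, 10) = 15·10/gcd(15, 10) = 150/5 = 30, so 30 ∣ N. Since 2 ∣ 30, it follows that 2 ∣ N.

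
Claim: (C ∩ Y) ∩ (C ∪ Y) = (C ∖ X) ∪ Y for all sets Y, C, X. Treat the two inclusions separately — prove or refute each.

(⟸) This inclusion fails. Take Y = {1}, C = ∅, X = ∅; then 1 ∈ (C ∖ X) ∪ Y but 1 ∉ (C ∩ Y) ∩ (C ∪ Y).

(⟹) Let x ∈ (C ∩ Y) ∩ (C ∪ Y). Then either x ∈ Y ∩ C and x ∉ X; or x ∈ Y ∩ C ∩ X. In each case x ∈ (C ∖ X) ∪ Y, so (C ∩ Y) ∩ (C ∪ Y) ⊆ (C ∖ X) ∪ Y.

The sets are not equal: only the forward inclusion holds.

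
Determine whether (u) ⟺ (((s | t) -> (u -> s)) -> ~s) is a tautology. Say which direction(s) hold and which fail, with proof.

Neither direction holds.

(→) This fails. Under s = T, u = T, t = F, the left side is true but the right side is false.

(←) This fails. Under s = F, u = F, t = F, the left side is false but the right side is true.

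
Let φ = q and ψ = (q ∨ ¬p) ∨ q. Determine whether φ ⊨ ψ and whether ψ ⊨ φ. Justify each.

Only the forward direction holds.

[⇒] Assume the antecedent. If q is true, (q ∨ ¬p) ∨ q reduces to true regardless of the other variables. If q is false, the antecedent cannot hold. Either way (q ∨ ¬p) ∨ q holds.

[⇐] This fails. Under q = F, p = F, the left side is false but the right side is true.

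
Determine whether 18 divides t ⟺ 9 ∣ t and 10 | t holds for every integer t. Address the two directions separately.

(⟹) This fails: take t = 18. Certainly 18 ∣ 18, but 10 ∤ 18.

(⟸) Suppose 9 ∣ t and 10 ∣ t. Any common multiple of 9 and 10 is a multiple of their lcm; here gcd(9, 10) = 1, so lcm(9, 10) = 9·10 = 90, so 90 ∣ t. Since 18 ∣ 90, it follows that 18 ∣ t.

Only the reverse direction holds.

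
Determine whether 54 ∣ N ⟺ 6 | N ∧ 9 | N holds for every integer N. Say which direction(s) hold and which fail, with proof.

(⇒) If 54 ∣ N, write N = 54q. Since 54 = 9·6, N = 6·(9q), so 6 ∣ N; and since 54 = 6·9, N = 9·(6q), so 9 ∣ N.

(⇐) This fails: take N = 18. Both 6 ∣ 18 and 9 ∣ 18, yet 18 is not a multiple of 54 (since 18 = 0·54 + 18), so 54 ∤ 18.

(⇒) holds; (⇐) fails.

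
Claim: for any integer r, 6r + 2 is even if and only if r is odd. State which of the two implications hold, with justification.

[⇒] This fails: take r = 4. Then 6r + 2 = 26, which is even, yet r = 4 is even, not odd.

[⇐] Suppose r is odd. Since 6 is even, 6r is even for every r, so 6r + 2 has the same parity as 2, which is even. Hence 6r + 2 is even.

Not equivalent: only (⇐) holds.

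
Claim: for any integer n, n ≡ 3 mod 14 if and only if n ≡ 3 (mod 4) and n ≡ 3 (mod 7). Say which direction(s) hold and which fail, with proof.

[⇒] This fails: n = 17 gives 17 ≡ 3 (mod 14) but 17 ≡ 1 (mod 4), so the conjunction on the right does not hold.

[⇐] Conversely, if n ≡ 3 (mod 4) and n ≡ 3 (mod 7), then by the Chinese remainder theorem n ≡ 3 (mod 28). Since 3 ≡ 3 (mod 14) and 14 ∣ 28, we get n ≡ 3 (mod 14).

(⇒) fails; (⇐) holds.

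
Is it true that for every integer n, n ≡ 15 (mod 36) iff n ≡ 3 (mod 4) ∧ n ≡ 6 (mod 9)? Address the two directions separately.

Forward direction. Suppose n ≡ 15 (mod 36); write n = 36j + 15. Since 4 ∣ 36, reducing mod 4 gives n ≡ 15 ≡ 3 (mod 4); since 9 ∣ 36, reducing mod 9 gives n ≡ 15 ≡ 6 (mod 9).

Converse. If n ≡ 3 (mod 4) and n ≡ 6 (mod 9), then by the Chinese remainder theorem n ≡ 15 (mod 36). This is exactly n ≡ 15 (mod 36).

Both implications hold.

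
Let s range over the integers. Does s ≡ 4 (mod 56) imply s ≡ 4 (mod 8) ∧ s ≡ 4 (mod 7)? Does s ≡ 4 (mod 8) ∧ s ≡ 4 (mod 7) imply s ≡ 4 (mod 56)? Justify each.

(⇒) Suppose s ≡ 4 (mod 56); write s = 56j + 4. Since 8 ∣ 56, reducing mod 8 gives s ≡ 4 (mod 8); since 7 ∣ 56, reducing mod 7 gives s ≡ 4 (mod 7).

(⇐) Conversely, if s ≡ 4 (mod 8) and s ≡ 4 (mod 7), then by the Chinese remainder theorem s ≡ 4 (mod 56). This is exactly s ≡ 4 (mod 56).

The biconditional holds.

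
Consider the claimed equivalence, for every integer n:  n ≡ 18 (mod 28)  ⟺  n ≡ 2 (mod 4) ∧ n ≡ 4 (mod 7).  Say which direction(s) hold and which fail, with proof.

(⇐) If n ≡ 2 (mod 4) and n ≡ 4 (mod 7), then by the Chinese remainder theorem n ≡ 18 (mod 28). This is exactly n ≡ 18 (mod 28).

(⇒) Suppose n ≡ 18 (mod 28); write n = 28j + 18. Since 4 ∣ 28, reducing mod 4 gives n ≡ 18 ≡ 2 (mod 4); since 7 ∣ 28, reducing mod 7 gives n ≡ 18 ≡ 4 (mod 7).

The biconditional holds.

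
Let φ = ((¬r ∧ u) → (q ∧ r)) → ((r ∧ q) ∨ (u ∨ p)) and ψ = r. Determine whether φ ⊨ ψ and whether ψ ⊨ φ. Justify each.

Both directions fail.

(→) This fails. Under q = F, p = T, r = F, u = F, the left side is true but the right side is false.

(←) This fails. Under q = F, p = F, r = T, u = F, the left side is false but the right side is true.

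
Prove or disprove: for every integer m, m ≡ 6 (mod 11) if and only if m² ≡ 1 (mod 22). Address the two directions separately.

Neither implication holds.

(⟹) This fails: take m = 6. Then 6 ≡ 6 (mod 11), but 6² = 36 ≡ 14 (mod 22), not 1.

(⟸) This fails: take m = 1. Then 1² = 1 ≡ 1 (mod 22), yet 1 ≡ 1 (mod 11), not 6.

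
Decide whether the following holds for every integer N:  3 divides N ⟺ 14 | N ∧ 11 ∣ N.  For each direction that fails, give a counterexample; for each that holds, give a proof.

(⇒) This fails: take N = 3. Certainly 3 ∣ 3, but 14 ∤ 3.

(⇐) This fails: take N = 154. Both 14 ∣ 154 and 11 ∣ 154, yet 154 is not a multiple of 3 (since 154 = 51·3 + 1), so 3 ∤ 154.

Neither implication holds.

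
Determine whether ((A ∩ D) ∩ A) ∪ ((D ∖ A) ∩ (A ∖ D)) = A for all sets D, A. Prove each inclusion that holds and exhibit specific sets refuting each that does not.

The sets are not equal: only the forward inclusion holds.

(⊆) Let x ∈ ((A ∩ D) ∩ A) ∪ ((D ∖ A) ∩ (A ∖ D)). Then x ∈ D ∩ A, from which x ∈ A.

(⊇) This inclusion fails. Take D = ∅, A = {1}; then 1 ∈ A but 1 ∉ ((A ∩ D) ∩ A) ∪ ((D ∖ A) ∩ (A ∖ D)).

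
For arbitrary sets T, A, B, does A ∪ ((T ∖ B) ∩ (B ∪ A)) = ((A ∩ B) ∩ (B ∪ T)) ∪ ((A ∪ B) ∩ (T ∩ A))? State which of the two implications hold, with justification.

(⊆) fails; (⊇) holds.

Forward inclusion. This inclusion fails. Take T = ∅, A = {1}, B = ∅; then 1 ∈ A ∪ ((T ∖ B) ∩ (B ∪ A)) but 1 ∉ ((A ∩ B) ∩ (B ∪ T)) ∪ ((A ∪ B) ∩ (T ∩ A)).

Reverse inclusion. Let x ∈ ((A ∩ B) ∩ (B ∪ T)) ∪ ((A ∪ B) ∩ (T ∩ A)). Then either x ∈ T ∩ A and x ∉ B; or x ∈ A ∩ B and x ∉ T; or x ∈ T ∩ A ∩ B. In each case x ∈ A ∪ ((T ∖ B) ∩ (B ∪ A)), so ((A ∩ B) ∩ (B ∪ T)) ∪ ((A ∪ B) ∩ (T ∩ A)) ⊆ A ∪ ((T ∖ B) ∩ (B ∪ A)).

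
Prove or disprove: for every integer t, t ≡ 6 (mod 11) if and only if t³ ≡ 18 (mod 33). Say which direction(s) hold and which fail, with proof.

Only the converse holds.

Forward direction. This fails: take t = 17. Then 17 ≡ 6 (mod 11), but 17³ = 4913 ≡ 29 (mod 33), not 18.

Converse. The residues r modulo 33 with r³ ≡ 18 (mod 33) are exactly {6}, and each is ≡ 6 (mod 11).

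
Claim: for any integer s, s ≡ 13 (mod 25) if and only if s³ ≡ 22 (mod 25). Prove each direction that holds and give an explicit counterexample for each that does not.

[⇒] Suppose s ≡ 13 (mod 25). Write s = 25j + 13. Then (25j + 13)³ = 15625j³ + 24375j² + 12675j + 2197 = 25(625j³ + 975j² + 507j + 87) + 22, so s³ ≡ 22 (mod 25).

[⇐] Conversely, suppose s³ ≡ 22 (mod 25). The only residue r in {0, …, 24} with r³ ≡ 22 (mod 25) is r = 13, so s ≡ 13 (mod 25).

Equivalent; both directions hold.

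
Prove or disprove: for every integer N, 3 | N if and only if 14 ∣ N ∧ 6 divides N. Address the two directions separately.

Not equivalent: only (⇐) holds.

(→) This fails: take N = 3. Certainly 3 ∣ 3, but 14 ∤ 3.

(←) Suppose 14 ∣ N and 6 ∣ N. Any common multiple of 14 and 6 is a multiple of their lcm; here lcm(14, 6) = 14·6/gcd(14, 6) = 84/2 = 42, so 42 ∣ N. Since 3 ∣ 42, it follows that 3 ∣ N.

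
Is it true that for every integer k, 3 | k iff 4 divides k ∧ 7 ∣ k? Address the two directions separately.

(→) This fails: take k = 3. Certainly 3 ∣ 3, but 4 ∤ 3.

(←) This fails: take k = 28. Both 4 ∣ 28 and 7 ∣ 28, yet 28 is not a multiple of 3 (since 28 = 9·3 + 1), so 3 ∤ 28.

Neither implication holds.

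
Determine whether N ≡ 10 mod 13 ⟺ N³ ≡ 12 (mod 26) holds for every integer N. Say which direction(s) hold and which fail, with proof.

Both directions fail.

Forward direction. This fails: take N = 23. Then 23 ≡ 10 (mod 13), but 23³ = 12167 ≡ 25 (mod 26), not 12.

Converse. This fails: take N = 4. Then 4³ = 64 ≡ 12 (mod 26), yet 4 ≡ 4 (mod 13), not 10.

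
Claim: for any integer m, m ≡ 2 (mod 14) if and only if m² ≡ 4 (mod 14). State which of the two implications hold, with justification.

Not equivalent: only (⇒) holds.

(⟹) Suppose m ≡ 2 (mod 14). Write m = 14j + 2. Then (14j + 2)² = 196j² + 56j + 4 = 14(14j² + 4j) + 4, so m² ≡ 4 (mod 14).

(⟸) This fails: take m = 12. Then 12² = 144 ≡ 4 (mod 14), yet 12 ≡ 12 (mod 14), not 2.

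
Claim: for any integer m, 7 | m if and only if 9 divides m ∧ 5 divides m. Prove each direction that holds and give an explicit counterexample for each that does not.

(→) This fails: take m = 7. Certainly 7 ∣ 7, but 9 ∤ 7.

(←) This fails: take m = 45. Both 9 ∣ 45 and 5 ∣ 45, yet 45 is not a multiple of 7 (since 45 = 6·7 + 3), so 7 ∤ 45.

Neither direction holds.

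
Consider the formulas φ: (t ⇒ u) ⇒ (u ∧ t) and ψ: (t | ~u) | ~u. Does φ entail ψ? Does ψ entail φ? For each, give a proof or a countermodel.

(←) This fails. Under u = F, t = F, the left side is false but the right side is true.

(→) Assume the antecedent. If u is true, the antecedent forces (u = T, t = T), and (t | ~u) | ~u holds there. If u is false, (t | ~u) | ~u reduces to true regardless of the other variables. Either way (t | ~u) | ~u holds.

(⇒) holds; (⇐) fails.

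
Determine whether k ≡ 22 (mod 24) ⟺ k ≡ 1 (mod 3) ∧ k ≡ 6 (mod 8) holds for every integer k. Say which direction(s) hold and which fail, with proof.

The biconditional holds.

(→) Suppose k ≡ 22 (mod 24); write k = 24j + 22. Since 3 ∣ 24, reducing mod 3 gives k ≡ 22 ≡ 1 (mod 3); since 8 ∣ 24, reducing mod 8 gives k ≡ 22 ≡ 6 (mod 8).

(←) Conversely, if k ≡ 1 (mod 3) and k ≡ 6 (mod 8), then by the Chinese remainder theorem k ≡ 22 (mod 24). This is exactly k ≡ 22 (mod 24).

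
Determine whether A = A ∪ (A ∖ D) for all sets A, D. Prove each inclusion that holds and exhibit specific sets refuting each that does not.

Both inclusions hold.

(⟹) Let x ∈ A. Then either x ∈ A and x ∉ D; or x ∈ A ∩ D. In each case x ∈ A ∪ (A ∖ D), so A ⊆ A ∪ (A ∖ D).

(⟸) Let x ∈ A ∪ (A ∖ D). Then either x ∈ A and x ∉ D; or x ∈ A ∩ D. In each case x ∈ A, so A ∪ (A ∖ D) ⊆ A.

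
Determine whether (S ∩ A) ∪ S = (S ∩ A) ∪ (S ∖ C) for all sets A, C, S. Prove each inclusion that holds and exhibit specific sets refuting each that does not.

Forward inclusion. This inclusion fails. Take A = ∅, C = {1}, S = {1}; then 1 ∈ (S ∩ A) ∪ S but 1 ∉ (S ∩ A) ∪ (S ∖ C).

Reverse inclusion. Let x ∈ (S ∩ A) ∪ (S ∖ C). Then either x ∈ S and x ∉ A, C; or x ∈ A ∩ S and x ∉ C; or x ∈ A ∩ C ∩ S. In each case x ∈ (S ∩ A) ∪ S, so (S ∩ A) ∪ (S ∖ C) ⊆ (S ∩ A) ∪ S.

The sets are not equal: only the reverse inclusion holds.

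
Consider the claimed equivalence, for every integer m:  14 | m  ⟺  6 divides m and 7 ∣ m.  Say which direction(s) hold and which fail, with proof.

Only the reverse direction holds.

(←) Suppose 6 ∣ m and 7 ∣ m. Any common multiple of 6 and 7 is a multiple of their lcm; here gcd(6, 7) = 1, so lcm(6, 7) = 6·7 = 42, so 42 ∣ m. Since 14 ∣ 42, it follows that 14 ∣ m.

(→) This fails: take m = 14. Certainly 14 ∣ 14, but 6 ∤ 14.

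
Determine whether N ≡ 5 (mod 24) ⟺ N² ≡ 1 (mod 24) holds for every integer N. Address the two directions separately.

[⇒] Suppose N ≡ 5 (mod 24). Write N = 24j + 5. Then (24j + 5)² = 576j² + 240j + 25 = 24(24j² + 10j + 1) + 1, so N² ≡ 1 (mod 24).

[⇐] This fails: take N = 1. Then 1² = 1 ≡ 1 (mod 24), yet 1 ≡ 1 (mod 24), not 5.

The forward direction holds; the converse fails.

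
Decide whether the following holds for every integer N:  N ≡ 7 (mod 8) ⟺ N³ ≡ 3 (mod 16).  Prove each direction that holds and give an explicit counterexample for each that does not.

(→) This fails: take N = 7. Then 7 ≡ 7 (mod 8), but 7³ = 343 ≡ 7 (mod 16), not 3.

(←) This fails: take N = 11. Then 11³ = 1331 ≡ 3 (mod 16), yet 11 ≡ 3 (mod 8), not 7.

Neither direction holds.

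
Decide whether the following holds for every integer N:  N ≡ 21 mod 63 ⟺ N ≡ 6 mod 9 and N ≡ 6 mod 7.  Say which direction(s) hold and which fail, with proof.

Neither direction holds.

[⇒] This fails: N = 21 gives 21 ≡ 21 (mod 63) but 21 ≡ 3 (mod 9), so the conjunction on the right does not hold.

[⇐] This fails: N = 6 satisfies both congruences on the right (6 ≡ 6 mod 9 and 6 ≡ 6 mod 7) yet 6 ≡ 6 (mod 63), not 21.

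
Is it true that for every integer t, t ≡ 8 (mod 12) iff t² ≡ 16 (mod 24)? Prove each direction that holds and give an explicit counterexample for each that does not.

(⇒) Suppose t ≡ 8 (mod 12). Working modulo 24, t ∈ {8, 20}; for each such r, r² ≡ 16 (mod 24).

(⇐) This fails: take t = 4. Then 4² = 16 ≡ 16 (mod 24), yet 4 ≡ 4 (mod 12), not 8.

Not equivalent: only (⇒) holds.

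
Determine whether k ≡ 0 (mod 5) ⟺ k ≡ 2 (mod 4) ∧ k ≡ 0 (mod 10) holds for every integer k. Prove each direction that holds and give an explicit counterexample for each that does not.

(⇒) fails; (⇐) holds.

[⇒] This fails: k = 0 gives 0 ≡ 0 (mod 5) but 0 ≡ 0 (mod 4), so the conjunction on the right does not hold.

[⇐] Conversely, if k ≡ 2 (mod 4) and k ≡ 0 (mod 10), then by the Chinese remainder theorem k ≡ 10 (mod 20). Since 10 ≡ 0 (mod 5) and 5 ∣ 20, we get k ≡ 0 (mod 5).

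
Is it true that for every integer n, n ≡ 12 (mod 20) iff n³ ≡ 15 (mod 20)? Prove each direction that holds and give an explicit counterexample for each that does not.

(⇒) This fails: take n = 12. Then 12 ≡ 12 (mod 20), but 12³ = 1728 ≡ 8 (mod 20), not 15.

(⇐) This fails: take n = 15. Then 15³ = 3375 ≡ 15 (mod 20), yet 15 ≡ 15 (mod 20), not 12.

Neither direction holds.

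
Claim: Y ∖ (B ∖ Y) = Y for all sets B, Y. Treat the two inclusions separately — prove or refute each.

The two sets are equal.

(⟹) Let x ∈ Y ∖ (B ∖ Y). Then either x ∈ Y and x ∉ B; or x ∈ B ∩ Y. In each case x ∈ Y, so Y ∖ (B ∖ Y) ⊆ Y.

(⟸) Let x ∈ Y. Then either x ∈ Y and x ∉ B; or x ∈ B ∩ Y. In each case x ∈ Y ∖ (B ∖ Y), so Y ⊆ Y ∖ (B ∖ Y).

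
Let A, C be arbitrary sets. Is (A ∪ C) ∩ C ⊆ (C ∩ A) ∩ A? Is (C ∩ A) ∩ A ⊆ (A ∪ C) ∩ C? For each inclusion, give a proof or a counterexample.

Forward inclusion. This inclusion fails. Take A = ∅, C = {1}; then 1 ∈ (A ∪ C) ∩ C but 1 ∉ (C ∩ A) ∩ A.

Reverse inclusion. Let x ∈ (C ∩ A) ∩ A. Then x ∈ A ∩ C, from which x ∈ (A ∪ C) ∩ C.

Only the reverse inclusion holds.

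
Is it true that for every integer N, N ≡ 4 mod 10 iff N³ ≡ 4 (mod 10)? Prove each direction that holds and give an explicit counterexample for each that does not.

(→) Suppose N ≡ 4 mod 10. Write N = 10j + 4. Then (10j + 4)³ = 1000j³ + 1200j² + 480j + 64 = 10(100j³ + 120j² + 48j + 6) + 4, so N³ ≡ 4 (mod 10).

(←) Conversely, suppose N³ ≡ 4 (mod 10). The only residue r in {0, …, 9} with r³ ≡ 4 (mod 10) is r = 4, so N ≡ 4 (mod 10).

The biconditional holds.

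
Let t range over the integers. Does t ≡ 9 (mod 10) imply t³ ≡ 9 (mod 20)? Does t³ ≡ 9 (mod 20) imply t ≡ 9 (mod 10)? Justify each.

The forward direction fails; the converse holds.

(→) This fails: take t = 19. Then 19 ≡ 9 (mod 10), but 19³ = 6859 ≡ 19 (mod 20), not 9.

(←) Conversely, the residues r modulo 20 with r³ ≡ 9 (mod 20) are exactly {9}, and each is ≡ 9 (mod 10).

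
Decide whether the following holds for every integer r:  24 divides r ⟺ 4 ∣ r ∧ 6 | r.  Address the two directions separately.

Not equivalent: only (⇒) holds.

Forward direction. If 24 ∣ r, write r = 24q. Since 24 = 6·4, r = 4·(6q), so 4 ∣ r; and since 24 = 4·6, r = 6·(4q), so 6 ∣ r.

Converse. This fails: take r = 12. Both 4 ∣ 12 and 6 ∣ 12, yet 12 is not a multiple of 24 (since 12 = 0·24 + 12), so 24 ∤ 12.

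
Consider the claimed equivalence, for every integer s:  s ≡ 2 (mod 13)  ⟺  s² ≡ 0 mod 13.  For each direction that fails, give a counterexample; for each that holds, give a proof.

Forward direction. This fails: take s = 2. Then 2 ≡ 2 (mod 13), but 2² = 4 ≡ 4 (mod 13), not 0.

Converse. This fails: take s = 0. Then 0² = 0 ≡ 0 (mod 13), yet 0 ≡ 0 (mod 13), not 2.

Neither direction holds.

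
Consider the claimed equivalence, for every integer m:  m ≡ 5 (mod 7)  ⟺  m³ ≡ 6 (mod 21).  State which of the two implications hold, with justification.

Neither direction holds.

(⇒) This fails: take m = 5. Then 5 ≡ 5 (mod 7), but 5³ = 125 ≡ 20 (mod 21), not 6.

(⇐) This fails: take m = 3. Then 3³ = 27 ≡ 6 (mod 21), yet 3 ≡ 3 (mod 7), not 5.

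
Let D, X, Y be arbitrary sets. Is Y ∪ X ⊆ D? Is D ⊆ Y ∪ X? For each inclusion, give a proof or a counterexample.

Both inclusions fail.

Forward inclusion. This inclusion fails. Take D = ∅, X = {1}, Y = ∅; then 1 ∈ Y ∪ X but 1 ∉ D.

Reverse inclusion. This inclusion fails. Take D = {1}, X = ∅, Y = ∅; then 1 ∈ D but 1 ∉ Y ∪ X.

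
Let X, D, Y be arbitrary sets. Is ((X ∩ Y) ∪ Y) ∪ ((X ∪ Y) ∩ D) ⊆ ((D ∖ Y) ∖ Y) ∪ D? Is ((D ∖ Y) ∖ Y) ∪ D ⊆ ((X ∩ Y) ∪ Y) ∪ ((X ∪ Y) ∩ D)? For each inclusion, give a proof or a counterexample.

(⊆) fails and (⊇) fails.

Forward inclusion. This inclusion fails. Take X = ∅, D = ∅, Y = {1}; then 1 ∈ ((X ∩ Y) ∪ Y) ∪ ((X ∪ Y) ∩ D) but 1 ∉ ((D ∖ Y) ∖ Y) ∪ D.

Reverse inclusion. This inclusion fails. Take X = ∅, D = {1}, Y = ∅; then 1 ∈ ((D ∖ Y) ∖ Y) ∪ D but 1 ∉ ((X ∩ Y) ∪ Y) ∪ ((X ∪ Y) ∩ D).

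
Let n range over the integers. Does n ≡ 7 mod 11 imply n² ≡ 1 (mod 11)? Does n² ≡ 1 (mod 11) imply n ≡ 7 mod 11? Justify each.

[⇒] This fails: take n = 7. Then 7 ≡ 7 (mod 11), but 7² = 49 ≡ 5 (mod 11), not 1.

[⇐] This fails: take n = 1. Then 1² = 1 ≡ 1 (mod 11), yet 1 ≡ 1 (mod 11), not 7.

(⇒) fails and (⇐) fails.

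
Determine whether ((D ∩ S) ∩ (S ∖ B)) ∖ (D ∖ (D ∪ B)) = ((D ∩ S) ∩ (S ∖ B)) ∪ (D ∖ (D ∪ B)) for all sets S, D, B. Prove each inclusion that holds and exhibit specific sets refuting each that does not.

The two sets are equal.

(⟹) Let x ∈ ((D ∩ S) ∩ (S ∖ B)) ∖ (D ∖ (D ∪ B)). Then x ∈ S ∩ D and x ∉ B, from which x ∈ ((D ∩ S) ∩ (S ∖ B)) ∪ (D ∖ (D ∪ B)).

(⟸) Let x ∈ ((D ∩ S) ∩ (S ∖ B)) ∪ (D ∖ (D ∪ B)). Then x ∈ S ∩ D and x ∉ B, from which x ∈ ((D ∩ S) ∩ (S ∖ B)) ∖ (D ∖ (D ∪ B)).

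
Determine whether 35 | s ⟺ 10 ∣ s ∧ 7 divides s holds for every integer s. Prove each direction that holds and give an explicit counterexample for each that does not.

(→) This fails: take s = 35. Certainly 35 ∣ 35, but 10 ∤ 35.

(←) Suppose 10 ∣ s and 7 ∣ s. Any common multiple of 10 and 7 is a multiple of their lcm; here gcd(10, 7) = 1, so lcm(10, 7) = 10·7 = 70, so 70 ∣ s. Since 35 ∣ 70, it follows that 35 ∣ s.

Only the converse holds.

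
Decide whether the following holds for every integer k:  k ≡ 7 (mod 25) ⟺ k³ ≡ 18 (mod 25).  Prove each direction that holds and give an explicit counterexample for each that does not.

(⇒) Suppose k ≡ 7 (mod 25). Write k = 25j + 7. Then (25j + 7)³ = 15625j³ + 13125j² + 3675j + 343 = 25(625j³ + 525j² + 147j + 13) + 18, so k³ ≡ 18 (mod 25).

(⇐) Conversely, suppose k³ ≡ 18 (mod 25). The only residue r in {0, …, 24} with r³ ≡ 18 (mod 25) is r = 7, so k ≡ 7 (mod 25).

Equivalent; both directions hold.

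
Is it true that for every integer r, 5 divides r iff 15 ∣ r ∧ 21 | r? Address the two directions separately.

Not equivalent: only (⇐) holds.

Converse. Suppose 15 ∣ r and 21 ∣ r. Any common multiple of 15 and 21 is a multiple of their lcm; here lcm(15, 21) = 15·21/gcd(15, 21) = 315/3 = 105, so 105 ∣ r. Since 5 ∣ 105, it follows that 5 ∣ r.

Forward direction. This fails: take r = 5. Certainly 5 ∣ 5, but 15 ∤ 5.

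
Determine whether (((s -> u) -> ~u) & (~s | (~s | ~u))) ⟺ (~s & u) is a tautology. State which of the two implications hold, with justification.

(⇒) fails and (⇐) fails.

[⇒] This fails. Under u = F, s = F, the left side is true but the right side is false.

[⇐] This fails. Under u = T, s = F, the left side is false but the right side is true.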